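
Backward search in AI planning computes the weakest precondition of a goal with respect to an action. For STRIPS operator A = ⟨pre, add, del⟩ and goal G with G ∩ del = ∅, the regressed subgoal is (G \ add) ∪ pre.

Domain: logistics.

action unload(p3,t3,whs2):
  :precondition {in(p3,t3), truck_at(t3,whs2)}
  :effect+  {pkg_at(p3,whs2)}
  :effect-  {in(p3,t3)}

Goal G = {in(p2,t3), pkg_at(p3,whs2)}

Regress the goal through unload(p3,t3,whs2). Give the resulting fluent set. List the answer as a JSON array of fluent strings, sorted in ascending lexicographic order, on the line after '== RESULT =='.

Regress:
  G ∩ del = {}  (empty — regression defined)
  G \ add = {in(p2,t3), pkg_at(p3,whs2)} \ {pkg_at(p3,whs2)} = {in(p2,t3)}
  ∪ pre   = {in(p2,t3)} ∪ {in(p3,t3), truck_at(t3,whs2)}
          = {in(p2,t3), in(p3,t3), truck_at(t3,whs2)}

== RESULT ==
["in(p2,t3)", "in(p3,t3)", "truck_at(t3,whs2)"]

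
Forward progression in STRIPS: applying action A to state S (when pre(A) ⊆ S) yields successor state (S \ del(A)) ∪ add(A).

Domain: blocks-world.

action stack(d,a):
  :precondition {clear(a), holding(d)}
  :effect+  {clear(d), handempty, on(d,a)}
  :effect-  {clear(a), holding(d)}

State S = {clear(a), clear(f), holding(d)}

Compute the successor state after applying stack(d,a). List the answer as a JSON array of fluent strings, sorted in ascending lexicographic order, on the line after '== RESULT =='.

Compute (S \ del) ∪ add:
  pre ⊆ S: {clear(a), holding(d)} ⊆ S  — applicable
  S \ del = {clear(f)}
  ∪ add   = {clear(d), clear(f), handempty, on(d,a)}

== RESULT ==
["clear(d)", "clear(f)", "handempty", "on(d,a)"]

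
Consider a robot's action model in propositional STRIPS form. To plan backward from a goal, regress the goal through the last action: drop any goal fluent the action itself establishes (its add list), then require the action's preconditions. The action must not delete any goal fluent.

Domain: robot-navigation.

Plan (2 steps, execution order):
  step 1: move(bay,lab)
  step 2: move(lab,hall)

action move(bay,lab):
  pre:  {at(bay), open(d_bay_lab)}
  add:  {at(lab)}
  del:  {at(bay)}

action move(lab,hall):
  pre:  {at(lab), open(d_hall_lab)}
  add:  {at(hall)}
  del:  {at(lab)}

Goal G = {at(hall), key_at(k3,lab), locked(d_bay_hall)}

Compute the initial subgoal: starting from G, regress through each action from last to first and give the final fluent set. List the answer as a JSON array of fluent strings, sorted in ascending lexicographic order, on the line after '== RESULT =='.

Regress step by step:
  through step 2 (move(lab,hall)): drop {at(hall)}, keep {key_at(k3,lab), locked(d_bay_hall)}, require {at(lab), open(d_hall_lab)}
    → {at(lab), key_at(k3,lab), locked(d_bay_hall), open(d_hall_lab)}
  through step 1 (move(bay,lab)): drop {at(lab)}, keep {key_at(k3,lab), locked(d_bay_hall), open(d_hall_lab)}, require {at(bay), open(d_bay_lab)}
    → {at(bay), key_at(k3,lab), locked(d_bay_hall), open(d_bay_lab), open(d_hall_lab)}

== RESULT ==
["at(bay)", "key_at(k3,lab)", "locked(d_bay_hall)", "open(d_bay_lab)", "open(d_hall_lab)"]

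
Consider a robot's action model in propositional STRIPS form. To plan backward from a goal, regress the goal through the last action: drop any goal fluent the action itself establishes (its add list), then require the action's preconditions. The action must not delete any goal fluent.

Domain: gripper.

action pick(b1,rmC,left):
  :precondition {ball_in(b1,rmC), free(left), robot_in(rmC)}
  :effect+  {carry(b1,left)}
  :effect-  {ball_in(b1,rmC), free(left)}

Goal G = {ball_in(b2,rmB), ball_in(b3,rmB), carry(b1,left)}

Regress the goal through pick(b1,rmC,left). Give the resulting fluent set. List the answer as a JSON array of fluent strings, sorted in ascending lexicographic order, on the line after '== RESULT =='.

Compute (G \ add) ∪ pre:
  G ∩ del = {}  (empty — regression defined)
  G \ add = {ball_in(b2,rmB), ball_in(b3,rmB), carry(b1,left)} \ {carry(b1,left)} = {ball_in(b2,rmB), ball_in(b3,rmB)}
  ∪ pre   = {ball_in(b2,rmB), ball_in(b3,rmB)} ∪ {ball_in(b1,rmC), free(left), robot_in(rmC)}
          = {ball_in(b1,rmC), ball_in(b2,rmB), ball_in(b3,rmB), free(left), robot_in(rmC)}

== RESULT ==
["ball_in(b1,rmC)", "ball_in(b2,rmB)", "ball_in(b3,rmB)", "free(left)", "robot_in(rmC)"]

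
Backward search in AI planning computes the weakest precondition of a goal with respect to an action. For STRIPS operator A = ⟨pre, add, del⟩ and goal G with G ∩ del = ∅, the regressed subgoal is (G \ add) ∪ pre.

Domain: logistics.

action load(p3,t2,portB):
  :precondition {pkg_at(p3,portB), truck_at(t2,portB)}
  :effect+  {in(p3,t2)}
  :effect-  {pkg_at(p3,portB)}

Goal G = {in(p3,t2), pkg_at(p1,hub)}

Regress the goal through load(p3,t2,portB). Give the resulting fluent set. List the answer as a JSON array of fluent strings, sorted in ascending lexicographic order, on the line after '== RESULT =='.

Regress:
  G ∩ del = {}  (empty — regression defined)
  G \ add = {in(p3,t2), pkg_at(p1,hub)} \ {in(p3,t2)} = {pkg_at(p1,hub)}
  ∪ pre   = {pkg_at(p1,hub)} ∪ {pkg_at(p3,portB), truck_at(t2,portB)}
          = {pkg_at(p1,hub), pkg_at(p3,portB), truck_at(t2,portB)}

== RESULT ==
["pkg_at(p1,hub)", "pkg_at(p3,portB)", "truck_at(t2,portB)"]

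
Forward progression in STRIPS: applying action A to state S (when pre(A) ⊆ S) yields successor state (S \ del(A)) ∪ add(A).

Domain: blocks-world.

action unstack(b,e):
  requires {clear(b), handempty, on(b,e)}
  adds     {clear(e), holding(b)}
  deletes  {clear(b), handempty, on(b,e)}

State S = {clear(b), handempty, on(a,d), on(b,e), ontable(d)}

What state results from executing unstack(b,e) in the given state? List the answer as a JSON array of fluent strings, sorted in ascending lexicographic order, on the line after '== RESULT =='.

Compute (S \ del) ∪ add:
  pre ⊆ S: {clear(b), handempty, on(b,e)} ⊆ S  — applicable
  S \ del = {on(a,d), ontable(d)}
  ∪ add   = {clear(e), holding(b), on(a,d), ontable(d)}

== RESULT ==
["clear(e)", "holding(b)", "on(a,d)", "ontable(d)"]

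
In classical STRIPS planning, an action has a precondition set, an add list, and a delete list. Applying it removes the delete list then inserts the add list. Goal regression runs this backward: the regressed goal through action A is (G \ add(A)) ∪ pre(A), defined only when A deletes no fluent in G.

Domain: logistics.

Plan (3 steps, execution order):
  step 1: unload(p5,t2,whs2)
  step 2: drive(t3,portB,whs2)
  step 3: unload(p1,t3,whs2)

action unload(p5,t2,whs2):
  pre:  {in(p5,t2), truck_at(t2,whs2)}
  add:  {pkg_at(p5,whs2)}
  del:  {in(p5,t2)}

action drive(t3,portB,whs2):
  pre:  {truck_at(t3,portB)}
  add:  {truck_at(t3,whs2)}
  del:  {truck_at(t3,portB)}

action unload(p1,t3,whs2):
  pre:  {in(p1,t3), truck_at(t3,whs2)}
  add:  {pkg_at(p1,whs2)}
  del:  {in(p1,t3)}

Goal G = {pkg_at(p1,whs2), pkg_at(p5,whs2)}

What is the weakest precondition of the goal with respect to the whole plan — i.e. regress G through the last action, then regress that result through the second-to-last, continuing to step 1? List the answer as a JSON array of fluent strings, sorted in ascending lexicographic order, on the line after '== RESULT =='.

Work backward from the goal:
  through step 3 (unload(p1,t3,whs2)): drop {pkg_at(p1,whs2)}, keep {pkg_at(p5,whs2)}, require {in(p1,t3), truck_at(t3,whs2)}
    → {in(p1,t3), pkg_at(p5,whs2), truck_at(t3,whs2)}
  through step 2 (drive(t3,portB,whs2)): drop {truck_at(t3,whs2)}, keep {in(p1,t3), pkg_at(p5,whs2)}, require {truck_at(t3,portB)}
    → {in(p1,t3), pkg_at(p5,whs2), truck_at(t3,portB)}
  through step 1 (unload(p5,t2,whs2)): drop {pkg_at(p5,whs2)}, keep {in(p1,t3), truck_at(t3,portB)}, require {in(p5,t2), truck_at(t2,whs2)}
    → {in(p1,t3), in(p5,t2), truck_at(t2,whs2), truck_at(t3,portB)}

== RESULT ==
["in(p1,t3)", "in(p5,t2)", "truck_at(t2,whs2)", "truck_at(t3,portB)"]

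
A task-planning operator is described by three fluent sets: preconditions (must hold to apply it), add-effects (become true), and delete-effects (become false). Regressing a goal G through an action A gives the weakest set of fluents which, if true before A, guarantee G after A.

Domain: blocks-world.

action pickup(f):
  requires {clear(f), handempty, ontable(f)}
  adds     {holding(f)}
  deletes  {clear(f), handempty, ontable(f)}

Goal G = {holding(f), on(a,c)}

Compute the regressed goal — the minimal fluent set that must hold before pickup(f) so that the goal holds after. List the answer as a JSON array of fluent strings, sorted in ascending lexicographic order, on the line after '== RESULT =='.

Compute (G \ add) ∪ pre:
  G ∩ del = {}  (empty — regression defined)
  G \ add = {holding(f), on(a,c)} \ {holding(f)} = {on(a,c)}
  ∪ pre   = {on(a,c)} ∪ {clear(f), handempty, ontable(f)}
          = {clear(f), handempty, on(a,c), ontable(f)}

== RESULT ==
["clear(f)", "handempty", "on(a,c)", "ontable(f)"]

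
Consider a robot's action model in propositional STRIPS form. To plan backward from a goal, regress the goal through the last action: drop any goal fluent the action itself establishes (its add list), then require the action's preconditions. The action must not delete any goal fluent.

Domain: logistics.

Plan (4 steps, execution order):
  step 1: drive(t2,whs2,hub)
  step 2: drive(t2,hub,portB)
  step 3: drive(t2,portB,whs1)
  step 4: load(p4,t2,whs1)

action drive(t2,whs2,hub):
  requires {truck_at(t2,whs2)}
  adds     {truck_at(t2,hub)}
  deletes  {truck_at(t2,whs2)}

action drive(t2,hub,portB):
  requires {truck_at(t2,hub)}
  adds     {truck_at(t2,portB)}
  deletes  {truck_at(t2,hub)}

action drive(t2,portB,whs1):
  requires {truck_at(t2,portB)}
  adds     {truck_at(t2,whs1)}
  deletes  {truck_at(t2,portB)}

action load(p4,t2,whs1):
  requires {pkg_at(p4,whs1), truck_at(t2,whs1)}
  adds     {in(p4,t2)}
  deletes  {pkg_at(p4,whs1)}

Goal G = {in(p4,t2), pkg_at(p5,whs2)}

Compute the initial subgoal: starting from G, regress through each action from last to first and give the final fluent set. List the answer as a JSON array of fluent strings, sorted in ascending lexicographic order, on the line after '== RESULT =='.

Regress step by step:
  through step 4 (load(p4,t2,whs1)): drop {in(p4,t2)}, keep {pkg_at(p5,whs2)}, require {pkg_at(p4,whs1), truck_at(t2,whs1)}
    → {pkg_at(p4,whs1), pkg_at(p5,whs2), truck_at(t2,whs1)}
  through step 3 (drive(t2,portB,whs1)): drop {truck_at(t2,whs1)}, keep {pkg_at(p4,whs1), pkg_at(p5,whs2)}, require {truck_at(t2,portB)}
    → {pkg_at(p4,whs1), pkg_at(p5,whs2), truck_at(t2,portB)}
  through step 2 (drive(t2,hub,portB)): drop {truck_at(t2,portB)}, keep {pkg_at(p4,whs1), pkg_at(p5,whs2)}, require {truck_at(t2,hub)}
    → {pkg_at(p4,whs1), pkg_at(p5,whs2), truck_at(t2,hub)}
  through step 1 (drive(t2,whs2,hub)): drop {truck_at(t2,hub)}, keep {pkg_at(p4,whs1), pkg_at(p5,whs2)}, require {truck_at(t2,whs2)}
    → {pkg_at(p4,whs1), pkg_at(p5,whs2), truck_at(t2,whs2)}

== RESULT ==
["pkg_at(p4,whs1)", "pkg_at(p5,whs2)", "truck_at(t2,whs2)"]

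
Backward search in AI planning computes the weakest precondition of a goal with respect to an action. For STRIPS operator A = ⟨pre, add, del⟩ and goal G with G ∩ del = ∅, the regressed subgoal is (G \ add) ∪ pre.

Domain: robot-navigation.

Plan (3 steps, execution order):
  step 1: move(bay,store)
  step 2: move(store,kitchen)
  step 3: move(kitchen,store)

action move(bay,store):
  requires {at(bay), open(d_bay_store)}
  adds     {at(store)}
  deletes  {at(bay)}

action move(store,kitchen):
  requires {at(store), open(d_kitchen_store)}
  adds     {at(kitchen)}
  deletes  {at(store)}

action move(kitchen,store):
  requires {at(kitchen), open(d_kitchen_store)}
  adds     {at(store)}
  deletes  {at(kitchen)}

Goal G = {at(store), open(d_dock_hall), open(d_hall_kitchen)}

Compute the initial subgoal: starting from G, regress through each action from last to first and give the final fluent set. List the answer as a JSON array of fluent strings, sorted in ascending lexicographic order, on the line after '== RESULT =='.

Work backward from the goal:
  through step 3 (move(kitchen,store)): drop {at(store)}, keep {open(d_dock_hall), open(d_hall_kitchen)}, require {at(kitchen), open(d_kitchen_store)}
    → {at(kitchen), open(d_dock_hall), open(d_hall_kitchen), open(d_kitchen_store)}
  through step 2 (move(store,kitchen)): drop {at(kitchen)}, keep {open(d_dock_hall), open(d_hall_kitchen), open(d_kitchen_store)}, require {at(store), open(d_kitchen_store)}
    → {at(store), open(d_dock_hall), open(d_hall_kitchen), open(d_kitchen_store)}
  through step 1 (move(bay,store)): drop {at(store)}, keep {open(d_dock_hall), open(d_hall_kitchen), open(d_kitchen_store)}, require {at(bay), open(d_bay_store)}
    → {at(bay), open(d_bay_store), open(d_dock_hall), open(d_hall_kitchen), open(d_kitchen_store)}

== RESULT ==
["at(bay)", "open(d_bay_store)", "open(d_dock_hall)", "open(d_hall_kitchen)", "open(d_kitchen_store)"]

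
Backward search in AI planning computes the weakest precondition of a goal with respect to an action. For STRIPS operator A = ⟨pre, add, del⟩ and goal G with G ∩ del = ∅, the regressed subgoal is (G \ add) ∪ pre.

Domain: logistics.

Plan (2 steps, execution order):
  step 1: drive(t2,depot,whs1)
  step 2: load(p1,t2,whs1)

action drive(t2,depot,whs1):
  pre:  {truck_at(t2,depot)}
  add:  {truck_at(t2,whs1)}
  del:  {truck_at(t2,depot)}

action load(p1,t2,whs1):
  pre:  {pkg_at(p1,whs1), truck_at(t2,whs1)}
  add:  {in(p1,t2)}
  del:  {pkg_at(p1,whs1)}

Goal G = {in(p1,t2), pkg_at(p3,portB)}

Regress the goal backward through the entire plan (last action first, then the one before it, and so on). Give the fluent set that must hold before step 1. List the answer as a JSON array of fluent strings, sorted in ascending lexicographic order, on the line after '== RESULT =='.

Work backward from the goal:
  through step 2 (load(p1,t2,whs1)): drop {in(p1,t2)}, keep {pkg_at(p3,portB)}, require {pkg_at(p1,whs1), truck_at(t2,whs1)}
    → {pkg_at(p1,whs1), pkg_at(p3,portB), truck_at(t2,whs1)}
  through step 1 (drive(t2,depot,whs1)): drop {truck_at(t2,whs1)}, keep {pkg_at(p1,whs1), pkg_at(p3,portB)}, require {truck_at(t2,depot)}
    → {pkg_at(p1,whs1), pkg_at(p3,portB), truck_at(t2,depot)}

== RESULT ==
["pkg_at(p1,whs1)", "pkg_at(p3,portB)", "truck_at(t2,depot)"]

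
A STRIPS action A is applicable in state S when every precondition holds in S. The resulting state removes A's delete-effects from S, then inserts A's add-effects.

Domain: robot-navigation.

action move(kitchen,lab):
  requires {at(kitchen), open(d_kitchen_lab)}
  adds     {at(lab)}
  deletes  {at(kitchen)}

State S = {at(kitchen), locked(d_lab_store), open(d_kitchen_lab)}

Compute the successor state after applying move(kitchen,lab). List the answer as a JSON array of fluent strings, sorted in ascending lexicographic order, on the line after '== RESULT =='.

Progress:
  pre ⊆ S: {at(kitchen), open(d_kitchen_lab)} ⊆ S  — applicable
  S \ del = {locked(d_lab_store), open(d_kitchen_lab)}
  ∪ add   = {at(lab), locked(d_lab_store), open(d_kitchen_lab)}

== RESULT ==
["at(lab)", "locked(d_lab_store)", "open(d_kitchen_lab)"]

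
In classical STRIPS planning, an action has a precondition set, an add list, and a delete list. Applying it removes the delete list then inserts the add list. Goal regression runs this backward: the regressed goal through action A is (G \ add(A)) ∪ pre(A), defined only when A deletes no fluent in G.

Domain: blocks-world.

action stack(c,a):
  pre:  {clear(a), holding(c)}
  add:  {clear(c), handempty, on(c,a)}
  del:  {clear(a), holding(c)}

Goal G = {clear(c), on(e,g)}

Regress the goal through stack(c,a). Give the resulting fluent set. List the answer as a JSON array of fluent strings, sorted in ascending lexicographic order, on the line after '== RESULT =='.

Regress:
  G ∩ del = {}  (empty — regression defined)
  G \ add = {clear(c), on(e,g)} \ {clear(c), handempty, on(c,a)} = {on(e,g)}
  ∪ pre   = {on(e,g)} ∪ {clear(a), holding(c)}
          = {clear(a), holding(c), on(e,g)}

== RESULT ==
["clear(a)", "holding(c)", "on(e,g)"]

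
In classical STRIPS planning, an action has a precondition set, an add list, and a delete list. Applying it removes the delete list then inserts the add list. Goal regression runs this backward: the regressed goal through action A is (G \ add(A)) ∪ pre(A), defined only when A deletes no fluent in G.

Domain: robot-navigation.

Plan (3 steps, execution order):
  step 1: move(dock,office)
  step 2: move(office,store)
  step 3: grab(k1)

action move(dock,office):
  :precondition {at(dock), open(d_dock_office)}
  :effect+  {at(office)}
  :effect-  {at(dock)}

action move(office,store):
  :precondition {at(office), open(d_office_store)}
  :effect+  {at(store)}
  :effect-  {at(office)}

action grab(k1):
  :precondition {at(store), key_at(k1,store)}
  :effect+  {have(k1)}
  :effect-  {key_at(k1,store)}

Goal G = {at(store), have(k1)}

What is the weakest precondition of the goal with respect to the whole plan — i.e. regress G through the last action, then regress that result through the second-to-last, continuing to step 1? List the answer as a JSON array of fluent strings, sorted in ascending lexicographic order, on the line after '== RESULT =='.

Work backward from the goal:
  through step 3 (grab(k1)): drop {have(k1)}, keep {at(store)}, require {at(store), key_at(k1,store)}
    → {at(store), key_at(k1,store)}
  through step 2 (move(office,store)): drop {at(store)}, keep {key_at(k1,store)}, require {at(office), open(d_office_store)}
    → {at(office), key_at(k1,store), open(d_office_store)}
  through step 1 (move(dock,office)): drop {at(office)}, keep {key_at(k1,store), open(d_office_store)}, require {at(dock), open(d_dock_office)}
    → {at(dock), key_at(k1,store), open(d_dock_office), open(d_office_store)}

== RESULT ==
["at(dock)", "key_at(k1,store)", "open(d_dock_office)", "open(d_office_store)"]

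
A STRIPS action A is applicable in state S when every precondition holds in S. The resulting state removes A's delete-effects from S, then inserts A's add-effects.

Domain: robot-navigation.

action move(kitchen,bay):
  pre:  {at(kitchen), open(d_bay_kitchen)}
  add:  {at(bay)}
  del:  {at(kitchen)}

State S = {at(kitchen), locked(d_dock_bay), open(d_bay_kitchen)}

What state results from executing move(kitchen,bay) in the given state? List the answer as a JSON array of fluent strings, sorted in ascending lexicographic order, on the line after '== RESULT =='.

Compute (S \ del) ∪ add:
  pre ⊆ S: {at(kitchen), open(d_bay_kitchen)} ⊆ S  — applicable
  S \ del = {locked(d_dock_bay), open(d_bay_kitchen)}
  ∪ add   = {at(bay), locked(d_dock_bay), open(d_bay_kitchen)}

== RESULT ==
["at(bay)", "locked(d_dock_bay)", "open(d_bay_kitchen)"]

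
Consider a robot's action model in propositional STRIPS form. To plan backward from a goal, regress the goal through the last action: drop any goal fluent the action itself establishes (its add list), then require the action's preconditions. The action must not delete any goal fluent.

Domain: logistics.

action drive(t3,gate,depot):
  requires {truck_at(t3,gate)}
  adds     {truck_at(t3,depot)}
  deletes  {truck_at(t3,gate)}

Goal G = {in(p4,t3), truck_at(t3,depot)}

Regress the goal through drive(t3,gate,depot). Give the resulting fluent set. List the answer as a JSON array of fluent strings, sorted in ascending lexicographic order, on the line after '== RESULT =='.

Compute (G \ add) ∪ pre:
  G ∩ del = {}  (empty — regression defined)
  G \ add = {in(p4,t3), truck_at(t3,depot)} \ {truck_at(t3,depot)} = {in(p4,t3)}
  ∪ pre   = {in(p4,t3)} ∪ {truck_at(t3,gate)}
          = {in(p4,t3), truck_at(t3,gate)}

== RESULT ==
["in(p4,t3)", "truck_at(t3,gate)"]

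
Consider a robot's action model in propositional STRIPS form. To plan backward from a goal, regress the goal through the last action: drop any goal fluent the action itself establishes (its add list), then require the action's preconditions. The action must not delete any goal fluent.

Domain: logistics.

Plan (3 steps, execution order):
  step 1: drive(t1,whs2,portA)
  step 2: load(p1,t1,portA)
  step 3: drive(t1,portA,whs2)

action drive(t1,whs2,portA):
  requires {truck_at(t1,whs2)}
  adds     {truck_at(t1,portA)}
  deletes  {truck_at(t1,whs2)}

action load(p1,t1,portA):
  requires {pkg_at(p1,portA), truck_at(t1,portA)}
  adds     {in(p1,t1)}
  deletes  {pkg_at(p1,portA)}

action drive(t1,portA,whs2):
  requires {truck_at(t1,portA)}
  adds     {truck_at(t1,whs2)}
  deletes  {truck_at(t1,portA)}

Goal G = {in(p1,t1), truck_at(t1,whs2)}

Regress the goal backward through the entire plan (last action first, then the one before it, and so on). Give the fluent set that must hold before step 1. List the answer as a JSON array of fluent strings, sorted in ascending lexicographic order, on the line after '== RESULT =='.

Work backward from the goal:
  through step 3 (drive(t1,portA,whs2)): drop {truck_at(t1,whs2)}, keep {in(p1,t1)}, require {truck_at(t1,portA)}
    → {in(p1,t1), truck_at(t1,portA)}
  through step 2 (load(p1,t1,portA)): drop {in(p1,t1)}, keep {truck_at(t1,portA)}, require {pkg_at(p1,portA), truck_at(t1,portA)}
    → {pkg_at(p1,portA), truck_at(t1,portA)}
  through step 1 (drive(t1,whs2,portA)): drop {truck_at(t1,portA)}, keep {pkg_at(p1,portA)}, require {truck_at(t1,whs2)}
    → {pkg_at(p1,portA), truck_at(t1,whs2)}

== RESULT ==
["pkg_at(p1,portA)", "truck_at(t1,whs2)"]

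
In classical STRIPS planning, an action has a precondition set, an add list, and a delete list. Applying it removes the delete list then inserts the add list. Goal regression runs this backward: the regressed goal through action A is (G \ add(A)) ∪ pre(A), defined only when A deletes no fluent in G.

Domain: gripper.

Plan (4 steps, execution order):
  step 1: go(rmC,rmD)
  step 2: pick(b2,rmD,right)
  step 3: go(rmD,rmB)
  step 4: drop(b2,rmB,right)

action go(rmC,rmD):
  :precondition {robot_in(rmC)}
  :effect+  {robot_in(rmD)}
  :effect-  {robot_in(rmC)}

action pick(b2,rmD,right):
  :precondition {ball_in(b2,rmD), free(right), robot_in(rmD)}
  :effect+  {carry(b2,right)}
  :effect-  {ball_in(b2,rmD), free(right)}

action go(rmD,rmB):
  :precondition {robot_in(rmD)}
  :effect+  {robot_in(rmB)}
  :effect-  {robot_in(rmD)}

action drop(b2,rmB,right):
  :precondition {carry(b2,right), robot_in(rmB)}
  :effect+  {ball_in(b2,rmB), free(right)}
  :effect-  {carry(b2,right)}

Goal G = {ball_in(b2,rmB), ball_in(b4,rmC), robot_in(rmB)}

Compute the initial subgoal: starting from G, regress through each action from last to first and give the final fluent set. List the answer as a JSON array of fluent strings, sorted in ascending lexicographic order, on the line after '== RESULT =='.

Work backward from the goal:
  through step 4 (drop(b2,rmB,right)): drop {ball_in(b2,rmB)}, keep {ball_in(b4,rmC), robot_in(rmB)}, require {carry(b2,right), robot_in(rmB)}
    → {ball_in(b4,rmC), carry(b2,right), robot_in(rmB)}
  through step 3 (go(rmD,rmB)): drop {robot_in(rmB)}, keep {ball_in(b4,rmC), carry(b2,right)}, require {robot_in(rmD)}
    → {ball_in(b4,rmC), carry(b2,right), robot_in(rmD)}
  through step 2 (pick(b2,rmD,right)): drop {carry(b2,right)}, keep {ball_in(b4,rmC), robot_in(rmD)}, require {ball_in(b2,rmD), free(right), robot_in(rmD)}
    → {ball_in(b2,rmD), ball_in(b4,rmC), free(right), robot_in(rmD)}
  through step 1 (go(rmC,rmD)): drop {robot_in(rmD)}, keep {ball_in(b2,rmD), ball_in(b4,rmC), free(right)}, require {robot_in(rmC)}
    → {ball_in(b2,rmD), ball_in(b4,rmC), free(right), robot_in(rmC)}

== RESULT ==
["ball_in(b2,rmD)", "ball_in(b4,rmC)", "free(right)", "robot_in(rmC)"]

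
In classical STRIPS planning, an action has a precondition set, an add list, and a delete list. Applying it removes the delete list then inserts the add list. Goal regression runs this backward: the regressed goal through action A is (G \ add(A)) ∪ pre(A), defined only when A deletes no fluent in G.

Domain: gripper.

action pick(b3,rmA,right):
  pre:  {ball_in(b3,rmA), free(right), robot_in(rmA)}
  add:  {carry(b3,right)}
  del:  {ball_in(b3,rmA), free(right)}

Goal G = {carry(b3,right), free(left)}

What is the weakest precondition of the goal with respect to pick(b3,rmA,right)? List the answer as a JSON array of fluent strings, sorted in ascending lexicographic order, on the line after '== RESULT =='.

Compute (G \ add) ∪ pre:
  G ∩ del = {}  (empty — regression defined)
  G \ add = {carry(b3,right), free(left)} \ {carry(b3,right)} = {free(left)}
  ∪ pre   = {free(left)} ∪ {ball_in(b3,rmA), free(right), robot_in(rmA)}
          = {ball_in(b3,rmA), free(left), free(right), robot_in(rmA)}

== RESULT ==
["ball_in(b3,rmA)", "free(left)", "free(right)", "robot_in(rmA)"]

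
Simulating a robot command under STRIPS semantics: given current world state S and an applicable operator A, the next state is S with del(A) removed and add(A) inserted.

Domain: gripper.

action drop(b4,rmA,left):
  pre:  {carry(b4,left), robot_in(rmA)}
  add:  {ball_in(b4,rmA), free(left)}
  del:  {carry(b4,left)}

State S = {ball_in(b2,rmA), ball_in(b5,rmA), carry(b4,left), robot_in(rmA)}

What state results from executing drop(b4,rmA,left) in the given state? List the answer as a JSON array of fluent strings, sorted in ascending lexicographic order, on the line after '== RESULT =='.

Progress:
  pre ⊆ S: {carry(b4,left), robot_in(rmA)} ⊆ S  — applicable
  S \ del = {ball_in(b2,rmA), ball_in(b5,rmA), robot_in(rmA)}
  ∪ add   = {ball_in(b2,rmA), ball_in(b4,rmA), ball_in(b5,rmA), free(left), robot_in(rmA)}

== RESULT ==
["ball_in(b2,rmA)", "ball_in(b4,rmA)", "ball_in(b5,rmA)", "free(left)", "robot_in(rmA)"]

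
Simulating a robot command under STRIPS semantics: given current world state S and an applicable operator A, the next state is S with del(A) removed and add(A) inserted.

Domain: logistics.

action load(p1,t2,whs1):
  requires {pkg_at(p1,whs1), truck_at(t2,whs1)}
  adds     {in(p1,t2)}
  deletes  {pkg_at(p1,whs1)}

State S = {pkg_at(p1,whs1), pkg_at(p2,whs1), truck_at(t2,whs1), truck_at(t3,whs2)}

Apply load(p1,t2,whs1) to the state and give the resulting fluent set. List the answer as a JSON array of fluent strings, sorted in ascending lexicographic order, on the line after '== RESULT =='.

Compute (S \ del) ∪ add:
  pre ⊆ S: {pkg_at(p1,whs1), truck_at(t2,whs1)} ⊆ S  — applicable
  S \ del = {pkg_at(p2,whs1), truck_at(t2,whs1), truck_at(t3,whs2)}
  ∪ add   = {in(p1,t2), pkg_at(p2,whs1), truck_at(t2,whs1), truck_at(t3,whs2)}

== RESULT ==
["in(p1,t2)", "pkg_at(p2,whs1)", "truck_at(t2,whs1)", "truck_at(t3,whs2)"]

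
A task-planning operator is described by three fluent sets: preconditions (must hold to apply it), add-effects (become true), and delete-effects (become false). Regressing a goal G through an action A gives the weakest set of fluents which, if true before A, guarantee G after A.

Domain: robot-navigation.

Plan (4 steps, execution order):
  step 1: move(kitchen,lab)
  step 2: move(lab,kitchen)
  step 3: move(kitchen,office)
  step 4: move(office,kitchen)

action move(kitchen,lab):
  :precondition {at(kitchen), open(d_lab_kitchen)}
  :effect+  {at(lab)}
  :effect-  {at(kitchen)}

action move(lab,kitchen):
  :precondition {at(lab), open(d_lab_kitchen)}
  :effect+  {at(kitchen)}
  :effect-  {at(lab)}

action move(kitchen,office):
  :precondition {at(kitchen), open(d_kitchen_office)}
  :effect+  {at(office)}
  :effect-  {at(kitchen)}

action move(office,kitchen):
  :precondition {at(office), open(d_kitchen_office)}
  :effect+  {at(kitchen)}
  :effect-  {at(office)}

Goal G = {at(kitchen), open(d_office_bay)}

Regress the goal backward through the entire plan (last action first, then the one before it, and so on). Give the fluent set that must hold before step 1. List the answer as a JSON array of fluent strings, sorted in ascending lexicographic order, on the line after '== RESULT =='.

Regress step by step:
  through step 4 (move(office,kitchen)): drop {at(kitchen)}, keep {open(d_office_bay)}, require {at(office), open(d_kitchen_office)}
    → {at(office), open(d_kitchen_office), open(d_office_bay)}
  through step 3 (move(kitchen,office)): drop {at(office)}, keep {open(d_kitchen_office), open(d_office_bay)}, require {at(kitchen), open(d_kitchen_office)}
    → {at(kitchen), open(d_kitchen_office), open(d_office_bay)}
  through step 2 (move(lab,kitchen)): drop {at(kitchen)}, keep {open(d_kitchen_office), open(d_office_bay)}, require {at(lab), open(d_lab_kitchen)}
    → {at(lab), open(d_kitchen_office), open(d_lab_kitchen), open(d_office_bay)}
  through step 1 (move(kitchen,lab)): drop {at(lab)}, keep {open(d_kitchen_office), open(d_lab_kitchen), open(d_office_bay)}, require {at(kitchen), open(d_lab_kitchen)}
    → {at(kitchen), open(d_kitchen_office), open(d_lab_kitchen), open(d_office_bay)}

== RESULT ==
["at(kitchen)", "open(d_kitchen_office)", "open(d_lab_kitchen)", "open(d_office_bay)"]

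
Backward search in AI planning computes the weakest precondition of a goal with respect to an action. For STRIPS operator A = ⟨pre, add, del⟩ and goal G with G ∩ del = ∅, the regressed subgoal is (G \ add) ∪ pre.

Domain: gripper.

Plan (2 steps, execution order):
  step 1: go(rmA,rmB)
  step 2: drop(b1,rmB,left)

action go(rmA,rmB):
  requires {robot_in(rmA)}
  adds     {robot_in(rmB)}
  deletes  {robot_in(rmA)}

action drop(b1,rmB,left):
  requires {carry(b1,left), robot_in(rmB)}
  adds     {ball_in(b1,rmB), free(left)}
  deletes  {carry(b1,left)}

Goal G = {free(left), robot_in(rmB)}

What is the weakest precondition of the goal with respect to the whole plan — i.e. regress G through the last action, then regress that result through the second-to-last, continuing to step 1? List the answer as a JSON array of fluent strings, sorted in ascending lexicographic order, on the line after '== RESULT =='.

Work backward from the goal:
  through step 2 (drop(b1,rmB,left)): drop {free(left)}, keep {robot_in(rmB)}, require {carry(b1,left), robot_in(rmB)}
    → {carry(b1,left), robot_in(rmB)}
  through step 1 (go(rmA,rmB)): drop {robot_in(rmB)}, keep {carry(b1,left)}, require {robot_in(rmA)}
    → {carry(b1,left), robot_in(rmA)}

== RESULT ==
["carry(b1,left)", "robot_in(rmA)"]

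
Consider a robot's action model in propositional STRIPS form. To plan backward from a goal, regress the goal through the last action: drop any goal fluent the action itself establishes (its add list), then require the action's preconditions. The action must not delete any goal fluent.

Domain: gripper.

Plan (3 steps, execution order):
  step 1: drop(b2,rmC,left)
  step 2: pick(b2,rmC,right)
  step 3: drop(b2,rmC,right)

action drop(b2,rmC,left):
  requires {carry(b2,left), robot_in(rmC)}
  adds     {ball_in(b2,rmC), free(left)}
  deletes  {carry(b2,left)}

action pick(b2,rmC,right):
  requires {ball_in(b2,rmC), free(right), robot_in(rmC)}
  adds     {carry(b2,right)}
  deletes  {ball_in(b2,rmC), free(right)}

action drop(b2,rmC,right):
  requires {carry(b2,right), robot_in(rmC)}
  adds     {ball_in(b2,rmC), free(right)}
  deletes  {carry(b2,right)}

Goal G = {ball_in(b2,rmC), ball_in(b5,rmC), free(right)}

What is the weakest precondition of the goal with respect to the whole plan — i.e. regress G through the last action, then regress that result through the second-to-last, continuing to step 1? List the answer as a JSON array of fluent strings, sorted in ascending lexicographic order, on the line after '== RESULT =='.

Regress step by step:
  through step 3 (drop(b2,rmC,right)): drop {ball_in(b2,rmC), free(right)}, keep {ball_in(b5,rmC)}, require {carry(b2,right), robot_in(rmC)}
    → {ball_in(b5,rmC), carry(b2,right), robot_in(rmC)}
  through step 2 (pick(b2,rmC,right)): drop {carry(b2,right)}, keep {ball_in(b5,rmC), robot_in(rmC)}, require {ball_in(b2,rmC), free(right), robot_in(rmC)}
    → {ball_in(b2,rmC), ball_in(b5,rmC), free(right), robot_in(rmC)}
  through step 1 (drop(b2,rmC,left)): drop {ball_in(b2,rmC)}, keep {ball_in(b5,rmC), free(right), robot_in(rmC)}, require {carry(b2,left), robot_in(rmC)}
    → {ball_in(b5,rmC), carry(b2,left), free(right), robot_in(rmC)}

== RESULT ==
["ball_in(b5,rmC)", "carry(b2,left)", "free(right)", "robot_in(rmC)"]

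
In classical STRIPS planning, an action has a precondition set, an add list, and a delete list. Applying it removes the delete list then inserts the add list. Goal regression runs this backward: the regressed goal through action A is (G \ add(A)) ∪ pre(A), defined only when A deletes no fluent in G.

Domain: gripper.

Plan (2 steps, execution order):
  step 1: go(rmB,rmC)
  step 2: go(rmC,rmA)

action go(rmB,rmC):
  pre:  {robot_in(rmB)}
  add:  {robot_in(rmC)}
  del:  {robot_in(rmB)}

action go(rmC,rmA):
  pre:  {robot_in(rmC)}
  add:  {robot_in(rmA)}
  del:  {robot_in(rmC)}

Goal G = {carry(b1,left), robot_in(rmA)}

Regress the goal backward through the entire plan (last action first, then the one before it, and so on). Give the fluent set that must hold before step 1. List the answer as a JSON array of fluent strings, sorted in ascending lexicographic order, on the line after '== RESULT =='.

Work backward from the goal:
  through step 2 (go(rmC,rmA)): drop {robot_in(rmA)}, keep {carry(b1,left)}, require {robot_in(rmC)}
    → {carry(b1,left), robot_in(rmC)}
  through step 1 (go(rmB,rmC)): drop {robot_in(rmC)}, keep {carry(b1,left)}, require {robot_in(rmB)}
    → {carry(b1,left), robot_in(rmB)}

== RESULT ==
["carry(b1,left)", "robot_in(rmB)"]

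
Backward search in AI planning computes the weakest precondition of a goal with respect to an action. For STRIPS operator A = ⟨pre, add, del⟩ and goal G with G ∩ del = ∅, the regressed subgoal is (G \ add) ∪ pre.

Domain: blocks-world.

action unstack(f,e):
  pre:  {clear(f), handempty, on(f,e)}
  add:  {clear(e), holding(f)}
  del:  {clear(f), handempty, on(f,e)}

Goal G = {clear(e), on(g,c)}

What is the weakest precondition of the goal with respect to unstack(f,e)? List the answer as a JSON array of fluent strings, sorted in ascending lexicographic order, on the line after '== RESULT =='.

Regress:
  G ∩ del = {}  (empty — regression defined)
  G \ add = {clear(e), on(g,c)} \ {clear(e), holding(f)} = {on(g,c)}
  ∪ pre   = {on(g,c)} ∪ {clear(f), handempty, on(f,e)}
          = {clear(f), handempty, on(f,e), on(g,c)}

== RESULT ==
["clear(f)", "handempty", "on(f,e)", "on(g,c)"]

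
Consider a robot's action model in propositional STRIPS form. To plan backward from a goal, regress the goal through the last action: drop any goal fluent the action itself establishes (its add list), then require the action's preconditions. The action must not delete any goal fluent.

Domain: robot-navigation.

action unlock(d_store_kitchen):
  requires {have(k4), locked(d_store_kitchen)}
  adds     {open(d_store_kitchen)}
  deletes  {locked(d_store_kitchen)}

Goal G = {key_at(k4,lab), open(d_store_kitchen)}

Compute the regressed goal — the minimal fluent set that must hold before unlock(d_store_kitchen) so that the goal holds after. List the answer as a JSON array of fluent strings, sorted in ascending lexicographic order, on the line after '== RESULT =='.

Regress:
  G ∩ del = {}  (empty — regression defined)
  G \ add = {key_at(k4,lab), open(d_store_kitchen)} \ {open(d_store_kitchen)} = {key_at(k4,lab)}
  ∪ pre   = {key_at(k4,lab)} ∪ {have(k4), locked(d_store_kitchen)}
          = {have(k4), key_at(k4,lab), locked(d_store_kitchen)}

== RESULT ==
["have(k4)", "key_at(k4,lab)", "locked(d_store_kitchen)"]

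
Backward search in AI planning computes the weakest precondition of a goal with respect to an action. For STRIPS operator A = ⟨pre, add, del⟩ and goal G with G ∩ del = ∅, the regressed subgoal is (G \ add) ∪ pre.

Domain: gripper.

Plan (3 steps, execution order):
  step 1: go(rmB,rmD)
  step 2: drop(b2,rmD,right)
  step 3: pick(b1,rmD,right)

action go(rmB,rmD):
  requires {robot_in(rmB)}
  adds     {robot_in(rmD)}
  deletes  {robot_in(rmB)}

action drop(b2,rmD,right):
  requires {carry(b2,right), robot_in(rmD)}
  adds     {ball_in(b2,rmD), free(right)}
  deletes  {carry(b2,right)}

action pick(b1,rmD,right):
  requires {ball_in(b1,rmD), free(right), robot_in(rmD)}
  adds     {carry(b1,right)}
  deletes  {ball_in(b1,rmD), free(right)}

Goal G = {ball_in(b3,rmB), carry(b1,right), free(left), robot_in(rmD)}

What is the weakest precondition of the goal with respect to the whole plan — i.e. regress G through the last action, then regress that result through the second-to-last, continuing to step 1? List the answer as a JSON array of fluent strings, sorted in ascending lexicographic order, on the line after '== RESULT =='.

Work backward from the goal:
  through step 3 (pick(b1,rmD,right)): drop {carry(b1,right)}, keep {ball_in(b3,rmB), free(left), robot_in(rmD)}, require {ball_in(b1,rmD), free(right), robot_in(rmD)}
    → {ball_in(b1,rmD), ball_in(b3,rmB), free(left), free(right), robot_in(rmD)}
  through step 2 (drop(b2,rmD,right)): drop {free(right)}, keep {ball_in(b1,rmD), ball_in(b3,rmB), free(left), robot_in(rmD)}, require {carry(b2,right), robot_in(rmD)}
    → {ball_in(b1,rmD), ball_in(b3,rmB), carry(b2,right), free(left), robot_in(rmD)}
  through step 1 (go(rmB,rmD)): drop {robot_in(rmD)}, keep {ball_in(b1,rmD), ball_in(b3,rmB), carry(b2,right), free(left)}, require {robot_in(rmB)}
    → {ball_in(b1,rmD), ball_in(b3,rmB), carry(b2,right), free(left), robot_in(rmB)}

== RESULT ==
["ball_in(b1,rmD)", "ball_in(b3,rmB)", "carry(b2,right)", "free(left)", "robot_in(rmB)"]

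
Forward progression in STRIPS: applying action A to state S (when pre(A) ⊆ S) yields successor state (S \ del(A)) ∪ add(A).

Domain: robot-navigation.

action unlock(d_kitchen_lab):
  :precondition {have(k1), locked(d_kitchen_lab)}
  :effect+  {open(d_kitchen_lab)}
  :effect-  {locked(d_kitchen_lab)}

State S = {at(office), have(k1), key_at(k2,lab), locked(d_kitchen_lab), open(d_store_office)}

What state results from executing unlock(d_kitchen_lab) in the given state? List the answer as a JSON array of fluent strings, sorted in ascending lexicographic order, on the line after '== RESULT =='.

Compute (S \ del) ∪ add:
  pre ⊆ S: {have(k1), locked(d_kitchen_lab)} ⊆ S  — applicable
  S \ del = {at(office), have(k1), key_at(k2,lab), open(d_store_office)}
  ∪ add   = {at(office), have(k1), key_at(k2,lab), open(d_kitchen_lab), open(d_store_office)}

== RESULT ==
["at(office)", "have(k1)", "key_at(k2,lab)", "open(d_kitchen_lab)", "open(d_store_office)"]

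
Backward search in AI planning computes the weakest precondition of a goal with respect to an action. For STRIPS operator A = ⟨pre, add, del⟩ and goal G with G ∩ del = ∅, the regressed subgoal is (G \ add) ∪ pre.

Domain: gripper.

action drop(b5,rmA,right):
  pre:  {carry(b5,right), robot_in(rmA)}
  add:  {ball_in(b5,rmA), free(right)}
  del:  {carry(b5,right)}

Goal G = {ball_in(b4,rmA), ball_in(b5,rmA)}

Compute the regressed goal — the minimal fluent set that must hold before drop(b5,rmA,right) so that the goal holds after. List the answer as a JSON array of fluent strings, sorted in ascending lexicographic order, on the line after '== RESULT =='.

Regress:
  G ∩ del = {}  (empty — regression defined)
  G \ add = {ball_in(b4,rmA), ball_in(b5,rmA)} \ {ball_in(b5,rmA), free(right)} = {ball_in(b4,rmA)}
  ∪ pre   = {ball_in(b4,rmA)} ∪ {carry(b5,right), robot_in(rmA)}
          = {ball_in(b4,rmA), carry(b5,right), robot_in(rmA)}

== RESULT ==
["ball_in(b4,rmA)", "carry(b5,right)", "robot_in(rmA)"]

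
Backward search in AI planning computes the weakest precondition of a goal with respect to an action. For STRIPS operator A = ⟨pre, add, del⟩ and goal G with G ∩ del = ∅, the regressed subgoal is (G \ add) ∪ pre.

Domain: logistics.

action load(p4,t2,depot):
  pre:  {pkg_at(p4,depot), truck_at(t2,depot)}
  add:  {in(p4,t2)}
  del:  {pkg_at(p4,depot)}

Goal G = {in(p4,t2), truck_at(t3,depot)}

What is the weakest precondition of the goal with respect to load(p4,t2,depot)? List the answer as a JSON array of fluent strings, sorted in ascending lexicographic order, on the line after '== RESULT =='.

Regress:
  G ∩ del = {}  (empty — regression defined)
  G \ add = {in(p4,t2), truck_at(t3,depot)} \ {in(p4,t2)} = {truck_at(t3,depot)}
  ∪ pre   = {truck_at(t3,depot)} ∪ {pkg_at(p4,depot), truck_at(t2,depot)}
          = {pkg_at(p4,depot), truck_at(t2,depot), truck_at(t3,depot)}

== RESULT ==
["pkg_at(p4,depot)", "truck_at(t2,depot)", "truck_at(t3,depot)"]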